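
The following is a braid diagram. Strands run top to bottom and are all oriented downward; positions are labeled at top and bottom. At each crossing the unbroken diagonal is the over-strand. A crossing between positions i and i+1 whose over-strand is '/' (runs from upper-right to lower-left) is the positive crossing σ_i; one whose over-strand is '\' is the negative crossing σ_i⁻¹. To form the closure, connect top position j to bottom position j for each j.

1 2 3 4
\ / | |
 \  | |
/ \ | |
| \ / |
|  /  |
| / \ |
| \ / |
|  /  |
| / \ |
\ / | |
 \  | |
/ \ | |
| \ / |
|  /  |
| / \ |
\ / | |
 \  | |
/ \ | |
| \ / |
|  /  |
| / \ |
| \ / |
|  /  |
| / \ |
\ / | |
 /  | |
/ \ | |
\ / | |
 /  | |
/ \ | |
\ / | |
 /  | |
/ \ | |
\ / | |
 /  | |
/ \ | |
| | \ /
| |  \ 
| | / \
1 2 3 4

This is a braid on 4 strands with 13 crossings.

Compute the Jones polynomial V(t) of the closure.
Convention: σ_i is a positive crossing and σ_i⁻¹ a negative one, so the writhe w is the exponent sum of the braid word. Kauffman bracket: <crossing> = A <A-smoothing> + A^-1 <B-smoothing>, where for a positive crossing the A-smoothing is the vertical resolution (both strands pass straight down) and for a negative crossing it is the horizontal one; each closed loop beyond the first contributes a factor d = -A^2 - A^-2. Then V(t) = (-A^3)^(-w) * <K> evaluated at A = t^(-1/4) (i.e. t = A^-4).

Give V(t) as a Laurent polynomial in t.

t^10 - 4*t^9 + 6*t^8 - 8*t^7 + 9*t^6 - 8*t^5 + 7*t^4 - 4*t^3 + 2*t^2

Derivation:
Reading the diagram top to bottom ('/'-over between positions i,i+1 = s_i, '\'-over = s_i^-1): braid word = s1^-1 s2 s2 s1^-1 s2 s1^-1 s2 s2 s1 s1 s1 s1 s3^-1.
The presented braid s1^-1 s2 s2 s1^-1 s2 s1^-1 s2 s2 s1 s1 s1 s1 s3^-1 on 4 strands reduces by inverse Markov moves (closure unchanged at each step):
  Destabilize: the word has the form β·s3^-1 where s3^-1 occurs only as the final letter (β ∈ B_3); drop it and the last strand → 3 strands.
  Deconjugate: the word is γ·β·γ⁻¹ with γ = s1^-1 (prefix) and γ⁻¹ = s1 (suffix); strip both.
Reduced to β = s2 s2 s1^-1 s2 s1^-1 s2 s2 s1 s1 s1 on 3 strands, 10 crossings.
Compute on β:
Braid: s2 s2 s1^-1 s2 s1^-1 s2 s2 s1 s1 s1 on 3 strands, 10 crossings.
Writhe w = (#positive) - (#negative) = 8 - 2 = 6.
Computing the Kauffman bracket via state sum. There are 2^10 = 1024 states.
Each crossing splits two ways (0=vertical, 1=horizontal). The state's weight is A^(#A-smoothings - #B-smoothings) * d^(loops - 1).
Tabulate the states by total A-exponent and number of loops L (A-exp: L × count):
  A^10: L=3 ×1
  A^8: L=2 ×7, L=4 ×3
  A^6: L=1 ×14, L=3 ×28, L=5 ×3
  A^4: L=2 ×88, L=4 ×31, L=6 ×1
  A^2: L=1 ×63, L=3 ×133, L=5 ×14
  A^0: L=2 ×159, L=4 ×91, L=6 ×2
  A^-2: L=3 ×180, L=5 ×30
  A^-4: L=4 ×116, L=6 ×4
  A^-6: L=5 ×45
  A^-8: L=6 ×10
  A^-10: L=7 ×1
Each group contributes A^e * Σ count * d^(L-1):
Powers of d = -A^2 - A^-2: d^2 = A^4 + 2 + A^-4; d^3 = -A^6 - 3*A^2 - 3*A^-2 - A^-6; d^4 = A^8 + 4*A^4 + 6 + 4*A^-4 + A^-8; d^5 = -A^10 - 5*A^6 - 10*A^2 - 10*A^-2 - 5*A^-6 - A^-10; d^6 = A^12 + 6*A^8 + 15*A^4 + 20 + 15*A^-4 + 6*A^-8 + A^-12.
  A^10 * (d^2) = A^14 + 2*A^10 + A^6
  A^8 * (7*d + 3*d^3) = -3*A^14 - 16*A^10 - 16*A^6 - 3*A^2
  A^6 * (14 + 28*d^2 + 3*d^4) = 3*A^14 + 40*A^10 + 88*A^6 + 40*A^2 + 3*A^-2
  A^4 * (88*d + 31*d^3 + d^5) = -A^14 - 36*A^10 - 191*A^6 - 191*A^2 - 36*A^-2 - A^-6
  A^2 * (63 + 133*d^2 + 14*d^4) = 14*A^10 + 189*A^6 + 413*A^2 + 189*A^-2 + 14*A^-6
  A^0 * (159*d + 91*d^3 + 2*d^5) = -2*A^10 - 101*A^6 - 452*A^2 - 452*A^-2 - 101*A^-6 - 2*A^-10
  A^-2 * (180*d^2 + 30*d^4) = 30*A^6 + 300*A^2 + 540*A^-2 + 300*A^-6 + 30*A^-10
  A^-4 * (116*d^3 + 4*d^5) = -4*A^6 - 136*A^2 - 388*A^-2 - 388*A^-6 - 136*A^-10 - 4*A^-14
  A^-6 * (45*d^4) = 45*A^2 + 180*A^-2 + 270*A^-6 + 180*A^-10 + 45*A^-14
  A^-8 * (10*d^5) = -10*A^2 - 50*A^-2 - 100*A^-6 - 100*A^-10 - 50*A^-14 - 10*A^-18
  A^-10 * (d^6) = A^2 + 6*A^-2 + 15*A^-6 + 20*A^-10 + 15*A^-14 + 6*A^-18 + A^-22
Summing the groups: <K> = 2*A^10 - 4*A^6 + 7*A^2 - 8*A^-2 + 9*A^-6 - 8*A^-10 + 6*A^-14 - 4*A^-18 + A^-22
Normalise by the writhe: (-A^3)^(-w) = (-A^3)^(-6) = A^-18, so f(A) = A^-18 * <K> = 2*A^-8 - 4*A^-12 + 7*A^-16 - 8*A^-20 + 9*A^-24 - 8*A^-28 + 6*A^-32 - 4*A^-36 + A^-40.
Substitute A = t^(-1/4), i.e. A^e → t^(-e/4): V(t) = t^10 - 4*t^9 + 6*t^8 - 8*t^7 + 9*t^6 - 8*t^5 + 7*t^4 - 4*t^3 + 2*t^2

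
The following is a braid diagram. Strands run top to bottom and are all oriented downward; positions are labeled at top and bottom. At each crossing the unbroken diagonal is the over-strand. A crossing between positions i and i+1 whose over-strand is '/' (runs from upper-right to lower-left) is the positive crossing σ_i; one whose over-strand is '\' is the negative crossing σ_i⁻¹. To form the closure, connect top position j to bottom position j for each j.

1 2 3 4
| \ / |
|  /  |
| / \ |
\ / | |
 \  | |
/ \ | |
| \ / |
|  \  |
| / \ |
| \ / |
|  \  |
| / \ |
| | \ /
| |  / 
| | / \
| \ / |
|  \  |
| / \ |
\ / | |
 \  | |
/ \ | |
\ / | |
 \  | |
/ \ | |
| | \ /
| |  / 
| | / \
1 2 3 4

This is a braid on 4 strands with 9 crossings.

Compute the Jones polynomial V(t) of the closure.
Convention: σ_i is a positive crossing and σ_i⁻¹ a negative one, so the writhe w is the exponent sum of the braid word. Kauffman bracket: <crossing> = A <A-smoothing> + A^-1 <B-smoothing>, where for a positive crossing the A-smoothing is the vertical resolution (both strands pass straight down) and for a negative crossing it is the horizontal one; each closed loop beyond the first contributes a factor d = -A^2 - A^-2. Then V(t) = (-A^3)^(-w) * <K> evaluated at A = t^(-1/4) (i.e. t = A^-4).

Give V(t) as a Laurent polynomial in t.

t - 2 + 4*t^-1 - 5*t^-2 + 6*t^-3 - 5*t^-4 + 4*t^-5 - 3*t^-6 + t^-7

Derivation:
Reading the diagram top to bottom ('/'-over between positions i,i+1 = s_i, '\'-over = s_i^-1): braid word = s2 s1^-1 s2^-1 s2^-1 s3 s2^-1 s1^-1 s1^-1 s3.
Braid: s2 s1^-1 s2^-1 s2^-1 s3 s2^-1 s1^-1 s1^-1 s3 on 4 strands, 9 crossings.
Writhe w = (#positive) - (#negative) = 3 - 6 = -3.
State-sum expansion of <K>. There are 2^9 = 512 states.
Each crossing splits two ways (0=vertical, 1=horizontal). The state's weight is A^(#A-smoothings - #B-smoothings) * d^(loops - 1).
Tabulate the states by total A-exponent and number of loops L (A-exp: L × count):
  A^9: L=6 ×1
  A^7: L=5 ×9
  A^5: L=4 ×35, L=6 ×1
  A^3: L=3 ×73, L=5 ×11
  A^1: L=2 ×82, L=4 ×43, L=6 ×1
  A^-1: L=1 ×40, L=3 ×79, L=5 ×7
  A^-3: L=2 ×63, L=4 ×21
  A^-5: L=1 ×9, L=3 ×26, L=5 ×1
  A^-7: L=2 ×6, L=4 ×3
  A^-9: L=3 ×1
Each group contributes A^e * Σ count * d^(L-1):
Powers of d = -A^2 - A^-2: d^2 = A^4 + 2 + A^-4; d^3 = -A^6 - 3*A^2 - 3*A^-2 - A^-6; d^4 = A^8 + 4*A^4 + 6 + 4*A^-4 + A^-8; d^5 = -A^10 - 5*A^6 - 10*A^2 - 10*A^-2 - 5*A^-6 - A^-10.
  A^9 * (d^5) = -A^19 - 5*A^15 - 10*A^11 - 10*A^7 - 5*A^3 - A^-1
  A^7 * (9*d^4) = 9*A^15 + 36*A^11 + 54*A^7 + 36*A^3 + 9*A^-1
  A^5 * (35*d^3 + d^5) = -A^15 - 40*A^11 - 115*A^7 - 115*A^3 - 40*A^-1 - A^-5
  A^3 * (73*d^2 + 11*d^4) = 11*A^11 + 117*A^7 + 212*A^3 + 117*A^-1 + 11*A^-5
  A^1 * (82*d + 43*d^3 + d^5) = -A^11 - 48*A^7 - 221*A^3 - 221*A^-1 - 48*A^-5 - A^-9
  A^-1 * (40 + 79*d^2 + 7*d^4) = 7*A^7 + 107*A^3 + 240*A^-1 + 107*A^-5 + 7*A^-9
  A^-3 * (63*d + 21*d^3) = -21*A^3 - 126*A^-1 - 126*A^-5 - 21*A^-9
  A^-5 * (9 + 26*d^2 + d^4) = A^3 + 30*A^-1 + 67*A^-5 + 30*A^-9 + A^-13
  A^-7 * (6*d + 3*d^3) = -3*A^-1 - 15*A^-5 - 15*A^-9 - 3*A^-13
  A^-9 * (d^2) = A^-5 + 2*A^-9 + A^-13
Summing the groups: <K> = -A^19 + 3*A^15 - 4*A^11 + 5*A^7 - 6*A^3 + 5*A^-1 - 4*A^-5 + 2*A^-9 - A^-13
Normalise by the writhe: (-A^3)^(-w) = (-A^3)^(3) = -A^9, so f(A) = -A^9 * <K> = A^28 - 3*A^24 + 4*A^20 - 5*A^16 + 6*A^12 - 5*A^8 + 4*A^4 - 2 + A^-4.
Substitute A = t^(-1/4), i.e. A^e → t^(-e/4): V(t) = t - 2 + 4*t^-1 - 5*t^-2 + 6*t^-3 - 5*t^-4 + 4*t^-5 - 3*t^-6 + t^-7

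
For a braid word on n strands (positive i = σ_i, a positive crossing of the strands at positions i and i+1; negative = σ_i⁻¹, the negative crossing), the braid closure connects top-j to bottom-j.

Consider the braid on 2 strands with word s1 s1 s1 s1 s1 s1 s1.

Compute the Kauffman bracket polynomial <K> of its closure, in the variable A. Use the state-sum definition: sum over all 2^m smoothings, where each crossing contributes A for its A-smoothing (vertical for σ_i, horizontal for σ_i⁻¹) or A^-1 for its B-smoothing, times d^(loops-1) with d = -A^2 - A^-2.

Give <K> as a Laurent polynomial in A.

-A^9 - A + A^-3 - A^-7 + A^-11 - A^-15 + A^-19

Derivation:
Braid: s1 s1 s1 s1 s1 s1 s1 on 2 strands, 7 crossings.
Writhe w = (#positive) - (#negative) = 7 - 0 = 7.
Enumerate smoothing states for the bracket polynomial. There are 2^7 = 128 states.
For each crossing: s=0 is the vertical smoothing, s=1 horizontal. Crossing k contributes A^(sign_k * (1 - 2*s_k)); loop factor d = -A^2 - A^-2.
Tabulate the states by total A-exponent and number of loops L (A-exp: L × count):
  A^7: L=2 ×1
  A^5: L=1 ×7
  A^3: L=2 ×21
  A^1: L=3 ×35
  A^-1: L=4 ×35
  A^-3: L=5 ×21
  A^-5: L=6 ×7
  A^-7: L=7 ×1
Each group contributes A^e * Σ count * d^(L-1):
Powers of d = -A^2 - A^-2: d^2 = A^4 + 2 + A^-4; d^3 = -A^6 - 3*A^2 - 3*A^-2 - A^-6; d^4 = A^8 + 4*A^4 + 6 + 4*A^-4 + A^-8; d^5 = -A^10 - 5*A^6 - 10*A^2 - 10*A^-2 - 5*A^-6 - A^-10; d^6 = A^12 + 6*A^8 + 15*A^4 + 20 + 15*A^-4 + 6*A^-8 + A^-12.
  A^7 * (d) = -A^9 - A^5
  A^5 * (7) = 7*A^5
  A^3 * (21*d) = -21*A^5 - 21*A
  A^1 * (35*d^2) = 35*A^5 + 70*A + 35*A^-3
  A^-1 * (35*d^3) = -35*A^5 - 105*A - 105*A^-3 - 35*A^-7
  A^-3 * (21*d^4) = 21*A^5 + 84*A + 126*A^-3 + 84*A^-7 + 21*A^-11
  A^-5 * (7*d^5) = -7*A^5 - 35*A - 70*A^-3 - 70*A^-7 - 35*A^-11 - 7*A^-15
  A^-7 * (d^6) = A^5 + 6*A + 15*A^-3 + 20*A^-7 + 15*A^-11 + 6*A^-15 + A^-19
Summing the groups: <K> = -A^9 - A + A^-3 - A^-7 + A^-11 - A^-15 + A^-19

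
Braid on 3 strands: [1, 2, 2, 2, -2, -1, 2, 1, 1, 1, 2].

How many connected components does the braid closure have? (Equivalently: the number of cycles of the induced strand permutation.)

Track the strand permutation on 3 strands, starting from identity.
  step 1: s1 swaps positions 1,2 -> [2 1 3]
  step 2: s2 swaps positions 2,3 -> [2 3 1]
  step 3: s2 swaps positions 2,3 -> [2 1 3]
  step 4: s2 swaps positions 2,3 -> [2 3 1]
  step 5: s2^-1 swaps positions 2,3 -> [2 1 3]
  step 6: s1^-1 swaps positions 1,2 -> [1 2 3]
  step 7: s2 swaps positions 2,3 -> [1 3 2]
  step 8: s1 swaps positions 1,2 -> [3 1 2]
  step 9: s1 swaps positions 1,2 -> [1 3 2]
  step 10: s1 swaps positions 1,2 -> [3 1 2]
  step 11: s2 swaps positions 2,3 -> [3 2 1]
Final permutation (position -> original strand): [3 2 1]
Closure components = cycle count of this permutation = 2.

Answer: 2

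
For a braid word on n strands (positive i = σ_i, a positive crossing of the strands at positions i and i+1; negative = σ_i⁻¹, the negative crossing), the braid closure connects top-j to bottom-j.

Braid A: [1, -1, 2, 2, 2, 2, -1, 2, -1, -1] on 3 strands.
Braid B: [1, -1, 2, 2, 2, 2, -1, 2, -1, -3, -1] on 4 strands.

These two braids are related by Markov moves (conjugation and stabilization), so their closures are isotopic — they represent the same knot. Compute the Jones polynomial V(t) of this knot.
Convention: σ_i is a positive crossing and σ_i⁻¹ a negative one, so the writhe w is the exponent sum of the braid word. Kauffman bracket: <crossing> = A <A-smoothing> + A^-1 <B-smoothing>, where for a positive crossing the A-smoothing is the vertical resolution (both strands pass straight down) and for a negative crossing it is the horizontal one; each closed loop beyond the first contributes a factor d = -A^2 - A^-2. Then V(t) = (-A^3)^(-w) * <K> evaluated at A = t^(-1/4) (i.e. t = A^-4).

Markov-equivalent braids have isotopic closures, hence identical knot invariants. Strip the Markov moves from each word to reach a common short braid β, then compute V(t) once on β.
Braid A: s1 s1^-1 s2 s2 s2 s2 s1^-1 s2 s1^-1 s1^-1 on 3 strands reduces by inverse Markov moves (closure unchanged at each step):
  Deconjugate: the word is γ·β·γ⁻¹ with γ = s1 (prefix) and γ⁻¹ = s1^-1 (suffix); strip both.
Reduced to β = s1^-1 s2 s2 s2 s2 s1^-1 s2 s1^-1 on 3 strands, 8 crossings.
Braid B: s1 s1^-1 s2 s2 s2 s2 s1^-1 s2 s1^-1 s3^-1 s1^-1 on 4 strands reduces by inverse Markov moves (closure unchanged at each step):
  Deconjugate: the word is γ·β·γ⁻¹ with γ = s1 (prefix) and γ⁻¹ = s1^-1 (suffix); strip both.
  Destabilize: the word has the form β·s3^-1 where s3^-1 occurs only as the final letter (β ∈ B_3); drop it and the last strand → 3 strands.
Reduced to β = s1^-1 s2 s2 s2 s2 s1^-1 s2 s1^-1 on 3 strands, 8 crossings.
Both give the same β = s1^-1 s2 s2 s2 s2 s1^-1 s2 s1^-1 on 3 strands, so one state sum suffices:
Braid: s1^-1 s2 s2 s2 s2 s1^-1 s2 s1^-1 on 3 strands, 8 crossings.
Writhe w = (#positive) - (#negative) = 5 - 3 = 2.
State-sum expansion of <K>. There are 2^8 = 256 states.
Smooth each crossing (0=||, 1=⌣⌢); contribution A^(Σ sign_k(1-2s_k)) * d^(L-1).
Tabulate the states by total A-exponent and number of loops L (A-exp: L × count):
  A^8: L=4 ×1
  A^6: L=3 ×8
  A^4: L=2 ×22, L=4 ×6
  A^2: L=1 ×23, L=3 ×29, L=5 ×4
  A^0: L=2 ×47, L=4 ×22, L=6 ×1
  A^-2: L=3 ×48, L=5 ×8
  A^-4: L=4 ×27, L=6 ×1
  A^-6: L=5 ×8
  A^-8: L=6 ×1
Each group contributes A^e * Σ count * d^(L-1):
Powers of d = -A^2 - A^-2: d^2 = A^4 + 2 + A^-4; d^3 = -A^6 - 3*A^2 - 3*A^-2 - A^-6; d^4 = A^8 + 4*A^4 + 6 + 4*A^-4 + A^-8; d^5 = -A^10 - 5*A^6 - 10*A^2 - 10*A^-2 - 5*A^-6 - A^-10.
  A^8 * (d^3) = -A^14 - 3*A^10 - 3*A^6 - A^2
  A^6 * (8*d^2) = 8*A^10 + 16*A^6 + 8*A^2
  A^4 * (22*d + 6*d^3) = -6*A^10 - 40*A^6 - 40*A^2 - 6*A^-2
  A^2 * (23 + 29*d^2 + 4*d^4) = 4*A^10 + 45*A^6 + 105*A^2 + 45*A^-2 + 4*A^-6
  A^0 * (47*d + 22*d^3 + d^5) = -A^10 - 27*A^6 - 123*A^2 - 123*A^-2 - 27*A^-6 - A^-10
  A^-2 * (48*d^2 + 8*d^4) = 8*A^6 + 80*A^2 + 144*A^-2 + 80*A^-6 + 8*A^-10
  A^-4 * (27*d^3 + d^5) = -A^6 - 32*A^2 - 91*A^-2 - 91*A^-6 - 32*A^-10 - A^-14
  A^-6 * (8*d^4) = 8*A^2 + 32*A^-2 + 48*A^-6 + 32*A^-10 + 8*A^-14
  A^-8 * (d^5) = -A^2 - 5*A^-2 - 10*A^-6 - 10*A^-10 - 5*A^-14 - A^-18
Summing the groups: <K> = -A^14 + 2*A^10 - 2*A^6 + 4*A^2 - 4*A^-2 + 4*A^-6 - 3*A^-10 + 2*A^-14 - A^-18
Normalise by the writhe: (-A^3)^(-w) = (-A^3)^(-2) = A^-6, so f(A) = A^-6 * <K> = -A^8 + 2*A^4 - 2 + 4*A^-4 - 4*A^-8 + 4*A^-12 - 3*A^-16 + 2*A^-20 - A^-24.
Substitute A = t^(-1/4), i.e. A^e → t^(-e/4): V(t) = -t^6 + 2*t^5 - 3*t^4 + 4*t^3 - 4*t^2 + 4*t - 2 + 2*t^-1 - t^-2

Answer: -t^6 + 2*t^5 - 3*t^4 + 4*t^3 - 4*t^2 + 4*t - 2 + 2*t^-1 - t^-2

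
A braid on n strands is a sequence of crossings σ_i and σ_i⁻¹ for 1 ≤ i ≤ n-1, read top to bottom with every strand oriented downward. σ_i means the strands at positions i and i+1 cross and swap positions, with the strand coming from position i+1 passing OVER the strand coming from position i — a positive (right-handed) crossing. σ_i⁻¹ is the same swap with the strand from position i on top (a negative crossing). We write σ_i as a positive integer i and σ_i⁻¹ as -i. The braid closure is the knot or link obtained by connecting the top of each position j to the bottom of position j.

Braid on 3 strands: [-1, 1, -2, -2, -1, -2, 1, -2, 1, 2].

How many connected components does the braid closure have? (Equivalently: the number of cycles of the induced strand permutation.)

Track the strand permutation on 3 strands, starting from identity.
  step 1: s1^-1 swaps positions 1,2 -> [2 1 3]
  step 2: s1 swaps positions 1,2 -> [1 2 3]
  step 3: s2^-1 swaps positions 2,3 -> [1 3 2]
  step 4: s2^-1 swaps positions 2,3 -> [1 2 3]
  step 5: s1^-1 swaps positions 1,2 -> [2 1 3]
  step 6: s2^-1 swaps positions 2,3 -> [2 3 1]
  step 7: s1 swaps positions 1,2 -> [3 2 1]
  step 8: s2^-1 swaps positions 2,3 -> [3 1 2]
  step 9: s1 swaps positions 1,2 -> [1 3 2]
  step 10: s2 swaps positions 2,3 -> [1 2 3]
Final permutation (position -> original strand): [1 2 3]
Closure components = cycle count of this permutation = 3.

Answer: 3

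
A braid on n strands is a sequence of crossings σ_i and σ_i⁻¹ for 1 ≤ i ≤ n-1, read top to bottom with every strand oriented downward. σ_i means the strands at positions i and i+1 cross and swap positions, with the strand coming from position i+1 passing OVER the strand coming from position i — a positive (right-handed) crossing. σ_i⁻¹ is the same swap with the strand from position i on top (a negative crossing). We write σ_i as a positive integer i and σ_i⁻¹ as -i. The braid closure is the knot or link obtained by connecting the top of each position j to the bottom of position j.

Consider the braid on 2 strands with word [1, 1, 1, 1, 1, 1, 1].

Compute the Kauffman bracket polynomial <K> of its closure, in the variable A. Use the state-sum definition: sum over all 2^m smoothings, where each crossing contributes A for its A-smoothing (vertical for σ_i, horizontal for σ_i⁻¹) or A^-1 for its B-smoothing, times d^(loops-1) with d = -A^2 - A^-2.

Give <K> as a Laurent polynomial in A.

Braid: s1 s1 s1 s1 s1 s1 s1 on 2 strands, 7 crossings.
Writhe w = (#positive) - (#negative) = 7 - 0 = 7.
Computing the Kauffman bracket via state sum. There are 2^7 = 128 states.
For each crossing: s=0 is the vertical smoothing, s=1 horizontal. Crossing k contributes A^(sign_k * (1 - 2*s_k)); loop factor d = -A^2 - A^-2.
Tabulate the states by total A-exponent and number of loops L (A-exp: L × count):
  A^7: L=2 ×1
  A^5: L=1 ×7
  A^3: L=2 ×21
  A^1: L=3 ×35
  A^-1: L=4 ×35
  A^-3: L=5 ×21
  A^-5: L=6 ×7
  A^-7: L=7 ×1
Each group contributes A^e * Σ count * d^(L-1):
Powers of d = -A^2 - A^-2: d^2 = A^4 + 2 + A^-4; d^3 = -A^6 - 3*A^2 - 3*A^-2 - A^-6; d^4 = A^8 + 4*A^4 + 6 + 4*A^-4 + A^-8; d^5 = -A^10 - 5*A^6 - 10*A^2 - 10*A^-2 - 5*A^-6 - A^-10; d^6 = A^12 + 6*A^8 + 15*A^4 + 20 + 15*A^-4 + 6*A^-8 + A^-12.
  A^7 * (d) = -A^9 - A^5
  A^5 * (7) = 7*A^5
  A^3 * (21*d) = -21*A^5 - 21*A
  A^1 * (35*d^2) = 35*A^5 + 70*A + 35*A^-3
  A^-1 * (35*d^3) = -35*A^5 - 105*A - 105*A^-3 - 35*A^-7
  A^-3 * (21*d^4) = 21*A^5 + 84*A + 126*A^-3 + 84*A^-7 + 21*A^-11
  A^-5 * (7*d^5) = -7*A^5 - 35*A - 70*A^-3 - 70*A^-7 - 35*A^-11 - 7*A^-15
  A^-7 * (d^6) = A^5 + 6*A + 15*A^-3 + 20*A^-7 + 15*A^-11 + 6*A^-15 + A^-19
Summing the groups: <K> = -A^9 - A + A^-3 - A^-7 + A^-11 - A^-15 + A^-19

Answer: -A^9 - A + A^-3 - A^-7 + A^-11 - A^-15 + A^-19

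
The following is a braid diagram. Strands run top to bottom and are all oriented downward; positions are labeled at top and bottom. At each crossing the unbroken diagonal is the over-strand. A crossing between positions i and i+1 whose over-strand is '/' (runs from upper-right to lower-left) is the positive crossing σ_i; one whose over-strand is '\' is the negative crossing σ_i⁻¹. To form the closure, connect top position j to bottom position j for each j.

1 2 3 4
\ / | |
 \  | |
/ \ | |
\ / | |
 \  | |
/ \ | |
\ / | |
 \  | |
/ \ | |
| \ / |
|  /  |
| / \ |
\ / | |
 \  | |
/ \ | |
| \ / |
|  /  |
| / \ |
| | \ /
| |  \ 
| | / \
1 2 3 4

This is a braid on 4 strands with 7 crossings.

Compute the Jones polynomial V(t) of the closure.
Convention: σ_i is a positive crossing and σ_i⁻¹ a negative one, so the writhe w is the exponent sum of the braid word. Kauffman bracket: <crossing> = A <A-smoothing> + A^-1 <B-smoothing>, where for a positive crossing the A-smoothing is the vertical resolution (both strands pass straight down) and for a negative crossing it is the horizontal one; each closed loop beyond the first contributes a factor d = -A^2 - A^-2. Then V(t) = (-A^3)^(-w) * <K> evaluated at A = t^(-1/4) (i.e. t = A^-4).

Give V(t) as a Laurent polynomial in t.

t - 1 + 2*t^-1 - 2*t^-2 + 2*t^-3 - 2*t^-4 + t^-5

Derivation:
Reading the diagram top to bottom ('/'-over between positions i,i+1 = s_i, '\'-over = s_i^-1): braid word = s1^-1 s1^-1 s1^-1 s2 s1^-1 s2 s3^-1.
The presented braid s1^-1 s1^-1 s1^-1 s2 s1^-1 s2 s3^-1 on 4 strands reduces by inverse Markov moves (closure unchanged at each step):
  Destabilize: the word has the form β·s3^-1 where s3^-1 occurs only as the final letter (β ∈ B_3); drop it and the last strand → 3 strands.
Reduced to β = s1^-1 s1^-1 s1^-1 s2 s1^-1 s2 on 3 strands, 6 crossings.
Compute on β:
Braid: s1^-1 s1^-1 s1^-1 s2 s1^-1 s2 on 3 strands, 6 crossings.
Writhe w = (#positive) - (#negative) = 2 - 4 = -2.
Enumerate smoothing states for the bracket polynomial. There are 2^6 = 64 states.
Each crossing splits two ways (0=vertical, 1=horizontal). The state's weight is A^(#A-smoothings - #B-smoothings) * d^(loops - 1).
Tabulate the states by total A-exponent and number of loops L (A-exp: L × count):
  A^6: L=5 ×1
  A^4: L=4 ×6
  A^2: L=3 ×15
  A^0: L=2 ×19, L=4 ×1
  A^-2: L=1 ×11, L=3 ×4
  A^-4: L=2 ×6
  A^-6: L=3 ×1
Each group contributes A^e * Σ count * d^(L-1):
Powers of d = -A^2 - A^-2: d^2 = A^4 + 2 + A^-4; d^3 = -A^6 - 3*A^2 - 3*A^-2 - A^-6; d^4 = A^8 + 4*A^4 + 6 + 4*A^-4 + A^-8.
  A^6 * (d^4) = A^14 + 4*A^10 + 6*A^6 + 4*A^2 + A^-2
  A^4 * (6*d^3) = -6*A^10 - 18*A^6 - 18*A^2 - 6*A^-2
  A^2 * (15*d^2) = 15*A^6 + 30*A^2 + 15*A^-2
  A^0 * (19*d + d^3) = -A^6 - 22*A^2 - 22*A^-2 - A^-6
  A^-2 * (11 + 4*d^2) = 4*A^2 + 19*A^-2 + 4*A^-6
  A^-4 * (6*d) = -6*A^-2 - 6*A^-6
  A^-6 * (d^2) = A^-2 + 2*A^-6 + A^-10
Summing the groups: <K> = A^14 - 2*A^10 + 2*A^6 - 2*A^2 + 2*A^-2 - A^-6 + A^-10
Normalise by the writhe: (-A^3)^(-w) = (-A^3)^(2) = A^6, so f(A) = A^6 * <K> = A^20 - 2*A^16 + 2*A^12 - 2*A^8 + 2*A^4 - 1 + A^-4.
Substitute A = t^(-1/4), i.e. A^e → t^(-e/4): V(t) = t - 1 + 2*t^-1 - 2*t^-2 + 2*t^-3 - 2*t^-4 + t^-5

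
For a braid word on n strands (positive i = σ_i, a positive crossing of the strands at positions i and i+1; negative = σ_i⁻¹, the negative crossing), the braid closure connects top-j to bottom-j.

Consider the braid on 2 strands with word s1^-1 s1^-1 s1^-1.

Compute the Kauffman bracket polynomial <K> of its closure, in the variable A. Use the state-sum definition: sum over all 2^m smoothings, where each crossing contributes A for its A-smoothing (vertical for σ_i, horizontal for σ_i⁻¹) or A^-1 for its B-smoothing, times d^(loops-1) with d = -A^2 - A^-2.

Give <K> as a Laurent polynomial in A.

A^7 - A^3 - A^-5

Derivation:
Braid: s1^-1 s1^-1 s1^-1 on 2 strands, 3 crossings.
Writhe w = (#positive) - (#negative) = 0 - 3 = -3.
State-sum expansion of <K>. There are 2^3 = 8 states.
For each crossing: s=0 is the vertical smoothing, s=1 horizontal. Crossing k contributes A^(sign_k * (1 - 2*s_k)); loop factor d = -A^2 - A^-2.
  state 000: A-exp=-3, loops=2, term = A^-3 * d^1
  state 001: A-exp=-1, loops=1, term = A^-1 * d^0
  state 010: A-exp=-1, loops=1, term = A^-1 * d^0
  state 011: A-exp=+1, loops=2, term = A^1 * d^1
  state 100: A-exp=-1, loops=1, term = A^-1 * d^0
  state 101: A-exp=+1, loops=2, term = A^1 * d^1
  state 110: A-exp=+1, loops=2, term = A^1 * d^1
  state 111: A-exp=+3, loops=3, term = A^3 * d^2
Collect the terms by A-exponent (count of states per loop number):
Powers of d = -A^2 - A^-2: d^2 = A^4 + 2 + A^-4.
  A^3 * (d^2) = A^7 + 2*A^3 + A^-1
  A^1 * (3*d) = -3*A^3 - 3*A^-1
  A^-1 * (3) = 3*A^-1
  A^-3 * (d) = -A^-1 - A^-5
Summing the groups: <K> = A^7 - A^3 - A^-5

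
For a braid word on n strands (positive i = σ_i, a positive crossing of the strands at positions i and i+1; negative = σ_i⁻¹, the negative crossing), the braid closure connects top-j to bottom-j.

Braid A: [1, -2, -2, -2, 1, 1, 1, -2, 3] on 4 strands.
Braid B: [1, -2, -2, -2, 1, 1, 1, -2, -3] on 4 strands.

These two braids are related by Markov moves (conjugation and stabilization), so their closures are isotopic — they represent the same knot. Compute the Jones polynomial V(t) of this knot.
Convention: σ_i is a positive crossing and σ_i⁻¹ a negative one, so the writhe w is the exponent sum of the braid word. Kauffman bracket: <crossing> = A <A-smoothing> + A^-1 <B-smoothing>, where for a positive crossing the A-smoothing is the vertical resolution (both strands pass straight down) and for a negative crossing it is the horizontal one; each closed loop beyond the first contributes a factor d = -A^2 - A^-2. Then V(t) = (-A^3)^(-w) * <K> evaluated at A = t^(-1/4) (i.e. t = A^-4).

t^4 - 2*t^3 + 3*t^2 - 4*t + 5 - 4*t^-1 + 3*t^-2 - 2*t^-3 + t^-4

Derivation:
Markov-equivalent braids have isotopic closures, hence identical knot invariants. Strip the Markov moves from each word to reach a common short braid β, then compute V(t) once on β.
Braid A: s1 s2^-1 s2^-1 s2^-1 s1 s1 s1 s2^-1 s3 on 4 strands reduces by inverse Markov moves (closure unchanged at each step):
  Destabilize: the word has the form β·s3 where s3 occurs only as the final letter (β ∈ B_3); drop it and the last strand → 3 strands.
Reduced to β = s1 s2^-1 s2^-1 s2^-1 s1 s1 s1 s2^-1 on 3 strands, 8 crossings.
Braid B: s1 s2^-1 s2^-1 s2^-1 s1 s1 s1 s2^-1 s3^-1 on 4 strands reduces by inverse Markov moves (closure unchanged at each step):
  Destabilize: the word has the form β·s3^-1 where s3^-1 occurs only as the final letter (β ∈ B_3); drop it and the last strand → 3 strands.
Reduced to β = s1 s2^-1 s2^-1 s2^-1 s1 s1 s1 s2^-1 on 3 strands, 8 crossings.
Both give the same β = s1 s2^-1 s2^-1 s2^-1 s1 s1 s1 s2^-1 on 3 strands, so one state sum suffices:
Braid: s1 s2^-1 s2^-1 s2^-1 s1 s1 s1 s2^-1 on 3 strands, 8 crossings.
Writhe w = (#positive) - (#negative) = 4 - 4 = 0.
Computing the Kauffman bracket via state sum. There are 2^8 = 256 states.
Each crossing splits two ways (0=vertical, 1=horizontal). The state's weight is A^(#A-smoothings - #B-smoothings) * d^(loops - 1).
Tabulate the states by total A-exponent and number of loops L (A-exp: L × count):
  A^8: L=5 ×1
  A^6: L=4 ×8
  A^4: L=3 ×25, L=5 ×3
  A^2: L=2 ×37, L=4 ×18, L=6 ×1
  A^0: L=1 ×25, L=3 ×37, L=5 ×8
  A^-2: L=2 ×37, L=4 ×18, L=6 ×1
  A^-4: L=3 ×25, L=5 ×3
  A^-6: L=4 ×8
  A^-8: L=5 ×1
Each group contributes A^e * Σ count * d^(L-1):
Powers of d = -A^2 - A^-2: d^2 = A^4 + 2 + A^-4; d^3 = -A^6 - 3*A^2 - 3*A^-2 - A^-6; d^4 = A^8 + 4*A^4 + 6 + 4*A^-4 + A^-8; d^5 = -A^10 - 5*A^6 - 10*A^2 - 10*A^-2 - 5*A^-6 - A^-10.
  A^8 * (d^4) = A^16 + 4*A^12 + 6*A^8 + 4*A^4 + 1
  A^6 * (8*d^3) = -8*A^12 - 24*A^8 - 24*A^4 - 8
  A^4 * (25*d^2 + 3*d^4) = 3*A^12 + 37*A^8 + 68*A^4 + 37 + 3*A^-4
  A^2 * (37*d + 18*d^3 + d^5) = -A^12 - 23*A^8 - 101*A^4 - 101 - 23*A^-4 - A^-8
  A^0 * (25 + 37*d^2 + 8*d^4) = 8*A^8 + 69*A^4 + 147 + 69*A^-4 + 8*A^-8
  A^-2 * (37*d + 18*d^3 + d^5) = -A^8 - 23*A^4 - 101 - 101*A^-4 - 23*A^-8 - A^-12
  A^-4 * (25*d^2 + 3*d^4) = 3*A^4 + 37 + 68*A^-4 + 37*A^-8 + 3*A^-12
  A^-6 * (8*d^3) = -8 - 24*A^-4 - 24*A^-8 - 8*A^-12
  A^-8 * (d^4) = 1 + 4*A^-4 + 6*A^-8 + 4*A^-12 + A^-16
Summing the groups: <K> = A^16 - 2*A^12 + 3*A^8 - 4*A^4 + 5 - 4*A^-4 + 3*A^-8 - 2*A^-12 + A^-16
Normalise by the writhe: (-A^3)^(-w) = (-A^3)^(0) = 1, so f(A) = 1 * <K> = A^16 - 2*A^12 + 3*A^8 - 4*A^4 + 5 - 4*A^-4 + 3*A^-8 - 2*A^-12 + A^-16.
Substitute A = t^(-1/4), i.e. A^e → t^(-e/4): V(t) = t^4 - 2*t^3 + 3*t^2 - 4*t + 5 - 4*t^-1 + 3*t^-2 - 2*t^-3 + t^-4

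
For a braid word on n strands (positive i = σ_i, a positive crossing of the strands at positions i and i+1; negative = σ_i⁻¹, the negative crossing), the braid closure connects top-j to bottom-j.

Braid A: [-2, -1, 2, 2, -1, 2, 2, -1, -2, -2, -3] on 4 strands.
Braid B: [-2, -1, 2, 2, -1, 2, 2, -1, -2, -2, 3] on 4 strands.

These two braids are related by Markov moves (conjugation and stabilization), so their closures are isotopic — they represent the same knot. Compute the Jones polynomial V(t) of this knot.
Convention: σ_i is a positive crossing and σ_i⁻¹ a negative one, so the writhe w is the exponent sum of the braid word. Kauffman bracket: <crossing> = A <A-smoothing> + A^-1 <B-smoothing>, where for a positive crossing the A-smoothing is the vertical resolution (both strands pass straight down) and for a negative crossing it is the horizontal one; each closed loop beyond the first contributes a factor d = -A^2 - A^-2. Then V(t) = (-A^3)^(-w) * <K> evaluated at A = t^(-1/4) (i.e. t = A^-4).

Markov-equivalent braids have isotopic closures, hence identical knot invariants. Strip the Markov moves from each word to reach a common short braid β, then compute V(t) once on β.
Braid A: s2^-1 s1^-1 s2 s2 s1^-1 s2 s2 s1^-1 s2^-1 s2^-1 s3^-1 on 4 strands reduces by inverse Markov moves (closure unchanged at each step):
  Destabilize: the word has the form β·s3^-1 where s3^-1 occurs only as the final letter (β ∈ B_3); drop it and the last strand → 3 strands.
Reduced to β = s2^-1 s1^-1 s2 s2 s1^-1 s2 s2 s1^-1 s2^-1 s2^-1 on 3 strands, 10 crossings.
Braid B: s2^-1 s1^-1 s2 s2 s1^-1 s2 s2 s1^-1 s2^-1 s2^-1 s3 on 4 strands reduces by inverse Markov moves (closure unchanged at each step):
  Destabilize: the word has the form β·s3 where s3 occurs only as the final letter (β ∈ B_3); drop it and the last strand → 3 strands.
Reduced to β = s2^-1 s1^-1 s2 s2 s1^-1 s2 s2 s1^-1 s2^-1 s2^-1 on 3 strands, 10 crossings.
Both give the same β = s2^-1 s1^-1 s2 s2 s1^-1 s2 s2 s1^-1 s2^-1 s2^-1 on 3 strands, so one state sum suffices:
Braid: s2^-1 s1^-1 s2 s2 s1^-1 s2 s2 s1^-1 s2^-1 s2^-1 on 3 strands, 10 crossings.
Writhe w = (#positive) - (#negative) = 4 - 6 = -2.
Enumerate smoothing states for the bracket polynomial. There are 2^10 = 1024 states.
Smooth each crossing (0=||, 1=⌣⌢); contribution A^(Σ sign_k(1-2s_k)) * d^(L-1).
Tabulate the states by total A-exponent and number of loops L (A-exp: L × count):
  A^10: L=5 ×1
  A^8: L=4 ×10
  A^6: L=3 ×39, L=5 ×6
  A^4: L=2 ×66, L=4 ×52, L=6 ×2
  A^2: L=1 ×45, L=3 ×124, L=5 ×41
  A^0: L=2 ×118, L=4 ×113, L=6 ×21
  A^-2: L=1 ×20, L=3 ×120, L=5 ×63, L=7 ×7
  A^-4: L=2 ×30, L=4 ×68, L=6 ×21, L=8 ×1
  A^-6: L=3 ×20, L=5 ×22, L=7 ×3
  A^-8: L=4 ×7, L=6 ×3
  A^-10: L=5 ×1
Each group contributes A^e * Σ count * d^(L-1):
Powers of d = -A^2 - A^-2: d^2 = A^4 + 2 + A^-4; d^3 = -A^6 - 3*A^2 - 3*A^-2 - A^-6; d^4 = A^8 + 4*A^4 + 6 + 4*A^-4 + A^-8; d^5 = -A^10 - 5*A^6 - 10*A^2 - 10*A^-2 - 5*A^-6 - A^-10; d^6 = A^12 + 6*A^8 + 15*A^4 + 20 + 15*A^-4 + 6*A^-8 + A^-12; d^7 = -A^14 - 7*A^10 - 21*A^6 - 35*A^2 - 35*A^-2 - 21*A^-6 - 7*A^-10 - A^-14.
  A^10 * (d^4) = A^18 + 4*A^14 + 6*A^10 + 4*A^6 + A^2
  A^8 * (10*d^3) = -10*A^14 - 30*A^10 - 30*A^6 - 10*A^2
  A^6 * (39*d^2 + 6*d^4) = 6*A^14 + 63*A^10 + 114*A^6 + 63*A^2 + 6*A^-2
  A^4 * (66*d + 52*d^3 + 2*d^5) = -2*A^14 - 62*A^10 - 242*A^6 - 242*A^2 - 62*A^-2 - 2*A^-6
  A^2 * (45 + 124*d^2 + 41*d^4) = 41*A^10 + 288*A^6 + 539*A^2 + 288*A^-2 + 41*A^-6
  A^0 * (118*d + 113*d^3 + 21*d^5) = -21*A^10 - 218*A^6 - 667*A^2 - 667*A^-2 - 218*A^-6 - 21*A^-10
  A^-2 * (20 + 120*d^2 + 63*d^4 + 7*d^6) = 7*A^10 + 105*A^6 + 477*A^2 + 778*A^-2 + 477*A^-6 + 105*A^-10 + 7*A^-14
  A^-4 * (30*d + 68*d^3 + 21*d^5 + d^7) = -A^10 - 28*A^6 - 194*A^2 - 479*A^-2 - 479*A^-6 - 194*A^-10 - 28*A^-14 - A^-18
  A^-6 * (20*d^2 + 22*d^4 + 3*d^6) = 3*A^6 + 40*A^2 + 153*A^-2 + 232*A^-6 + 153*A^-10 + 40*A^-14 + 3*A^-18
  A^-8 * (7*d^3 + 3*d^5) = -3*A^2 - 22*A^-2 - 51*A^-6 - 51*A^-10 - 22*A^-14 - 3*A^-18
  A^-10 * (d^4) = A^-2 + 4*A^-6 + 6*A^-10 + 4*A^-14 + A^-18
Summing the groups: <K> = A^18 - 2*A^14 + 3*A^10 - 4*A^6 + 4*A^2 - 4*A^-2 + 4*A^-6 - 2*A^-10 + A^-14
Normalise by the writhe: (-A^3)^(-w) = (-A^3)^(2) = A^6, so f(A) = A^6 * <K> = A^24 - 2*A^20 + 3*A^16 - 4*A^12 + 4*A^8 - 4*A^4 + 4 - 2*A^-4 + A^-8.
Substitute A = t^(-1/4), i.e. A^e → t^(-e/4): V(t) = t^2 - 2*t + 4 - 4*t^-1 + 4*t^-2 - 4*t^-3 + 3*t^-4 - 2*t^-5 + t^-6

Answer: t^2 - 2*t + 4 - 4*t^-1 + 4*t^-2 - 4*t^-3 + 3*t^-4 - 2*t^-5 + t^-6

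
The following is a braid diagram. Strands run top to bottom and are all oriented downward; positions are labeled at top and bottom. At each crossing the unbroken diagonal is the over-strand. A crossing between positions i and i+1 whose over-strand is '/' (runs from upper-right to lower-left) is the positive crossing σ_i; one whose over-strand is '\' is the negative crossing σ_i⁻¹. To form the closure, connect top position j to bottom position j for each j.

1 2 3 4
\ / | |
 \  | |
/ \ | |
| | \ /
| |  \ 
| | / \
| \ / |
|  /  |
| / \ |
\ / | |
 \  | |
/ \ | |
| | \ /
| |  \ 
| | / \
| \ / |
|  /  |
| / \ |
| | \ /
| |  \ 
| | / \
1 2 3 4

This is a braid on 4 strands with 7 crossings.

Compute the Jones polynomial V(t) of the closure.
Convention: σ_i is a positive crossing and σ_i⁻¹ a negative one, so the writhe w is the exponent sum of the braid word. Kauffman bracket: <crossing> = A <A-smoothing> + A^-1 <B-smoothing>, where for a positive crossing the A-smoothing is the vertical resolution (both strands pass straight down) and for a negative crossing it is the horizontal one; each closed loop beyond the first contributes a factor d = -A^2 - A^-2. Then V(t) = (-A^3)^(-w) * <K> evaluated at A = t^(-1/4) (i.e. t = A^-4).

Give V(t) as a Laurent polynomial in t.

t - 2 + 3*t^-1 - 3*t^-2 + 4*t^-3 - 3*t^-4 + 2*t^-5 - t^-6

Derivation:
Reading the diagram top to bottom ('/'-over between positions i,i+1 = s_i, '\'-over = s_i^-1): braid word = s1^-1 s3^-1 s2 s1^-1 s3^-1 s2 s3^-1.
Braid: s1^-1 s3^-1 s2 s1^-1 s3^-1 s2 s3^-1 on 4 strands, 7 crossings.
Writhe w = (#positive) - (#negative) = 2 - 5 = -3.
Computing the Kauffman bracket via state sum. There are 2^7 = 128 states.
Smooth each crossing (0=||, 1=⌣⌢); contribution A^(Σ sign_k(1-2s_k)) * d^(L-1).
Tabulate the states by total A-exponent and number of loops L (A-exp: L × count):
  A^7: L=5 ×1
  A^5: L=4 ×7
  A^3: L=3 ×20, L=5 ×1
  A^1: L=2 ×29, L=4 ×6
  A^-1: L=1 ×19, L=3 ×16
  A^-3: L=2 ×19, L=4 ×2
  A^-5: L=3 ×7
  A^-7: L=4 ×1
Each group contributes A^e * Σ count * d^(L-1):
Powers of d = -A^2 - A^-2: d^2 = A^4 + 2 + A^-4; d^3 = -A^6 - 3*A^2 - 3*A^-2 - A^-6; d^4 = A^8 + 4*A^4 + 6 + 4*A^-4 + A^-8.
  A^7 * (d^4) = A^15 + 4*A^11 + 6*A^7 + 4*A^3 + A^-1
  A^5 * (7*d^3) = -7*A^11 - 21*A^7 - 21*A^3 - 7*A^-1
  A^3 * (20*d^2 + d^4) = A^11 + 24*A^7 + 46*A^3 + 24*A^-1 + A^-5
  A^1 * (29*d + 6*d^3) = -6*A^7 - 47*A^3 - 47*A^-1 - 6*A^-5
  A^-1 * (19 + 16*d^2) = 16*A^3 + 51*A^-1 + 16*A^-5
  A^-3 * (19*d + 2*d^3) = -2*A^3 - 25*A^-1 - 25*A^-5 - 2*A^-9
  A^-5 * (7*d^2) = 7*A^-1 + 14*A^-5 + 7*A^-9
  A^-7 * (d^3) = -A^-1 - 3*A^-5 - 3*A^-9 - A^-13
Summing the groups: <K> = A^15 - 2*A^11 + 3*A^7 - 4*A^3 + 3*A^-1 - 3*A^-5 + 2*A^-9 - A^-13
Normalise by the writhe: (-A^3)^(-w) = (-A^3)^(3) = -A^9, so f(A) = -A^9 * <K> = -A^24 + 2*A^20 - 3*A^16 + 4*A^12 - 3*A^8 + 3*A^4 - 2 + A^-4.
Substitute A = t^(-1/4), i.e. A^e → t^(-e/4): V(t) = t - 2 + 3*t^-1 - 3*t^-2 + 4*t^-3 - 3*t^-4 + 2*t^-5 - t^-6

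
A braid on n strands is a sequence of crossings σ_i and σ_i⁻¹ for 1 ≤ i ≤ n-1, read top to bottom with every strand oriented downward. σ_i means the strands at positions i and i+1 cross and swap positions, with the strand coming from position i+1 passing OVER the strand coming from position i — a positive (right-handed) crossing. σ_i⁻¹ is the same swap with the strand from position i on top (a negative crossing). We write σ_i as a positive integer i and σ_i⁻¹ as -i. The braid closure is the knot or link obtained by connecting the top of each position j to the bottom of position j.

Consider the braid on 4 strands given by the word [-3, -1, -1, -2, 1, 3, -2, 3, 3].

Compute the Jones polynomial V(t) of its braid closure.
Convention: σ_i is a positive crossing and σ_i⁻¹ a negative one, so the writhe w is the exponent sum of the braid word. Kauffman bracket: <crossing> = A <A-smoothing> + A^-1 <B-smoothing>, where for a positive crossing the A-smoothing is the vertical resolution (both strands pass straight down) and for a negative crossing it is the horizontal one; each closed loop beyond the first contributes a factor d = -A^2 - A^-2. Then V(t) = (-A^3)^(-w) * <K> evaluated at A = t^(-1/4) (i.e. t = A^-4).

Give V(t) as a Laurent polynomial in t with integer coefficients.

t^2 - t + 2 - 2*t^-1 + t^-2 - t^-3 + t^-4

Derivation:
The presented braid s3^-1 s1^-1 s1^-1 s2^-1 s1 s3 s2^-1 s3 s3 on 4 strands reduces by inverse Markov moves (closure unchanged at each step):
  Deconjugate: the word is γ·β·γ⁻¹ with γ = s3^-1 (prefix) and γ⁻¹ = s3 (suffix); strip both.
Reduced to β = s1^-1 s1^-1 s2^-1 s1 s3 s2^-1 s3 on 4 strands, 7 crossings.
Compute on β:
Braid: s1^-1 s1^-1 s2^-1 s1 s3 s2^-1 s3 on 4 strands, 7 crossings.
Writhe w = (#positive) - (#negative) = 3 - 4 = -1.
State-sum expansion of <K>. There are 2^7 = 128 states.
For each crossing: s=0 is the vertical smoothing, s=1 horizontal. Crossing k contributes A^(sign_k * (1 - 2*s_k)); loop factor d = -A^2 - A^-2.
Tabulate the states by total A-exponent and number of loops L (A-exp: L × count):
  A^7: L=4 ×1
  A^5: L=3 ×7
  A^3: L=2 ×17, L=4 ×4
  A^1: L=1 ×14, L=3 ×20, L=5 ×1
  A^-1: L=2 ×27, L=4 ×8
  A^-3: L=1 ×5, L=3 ×15, L=5 ×1
  A^-5: L=2 ×4, L=4 ×3
  A^-7: L=3 ×1
Each group contributes A^e * Σ count * d^(L-1):
Powers of d = -A^2 - A^-2: d^2 = A^4 + 2 + A^-4; d^3 = -A^6 - 3*A^2 - 3*A^-2 - A^-6; d^4 = A^8 + 4*A^4 + 6 + 4*A^-4 + A^-8.
  A^7 * (d^3) = -A^13 - 3*A^9 - 3*A^5 - A
  A^5 * (7*d^2) = 7*A^9 + 14*A^5 + 7*A
  A^3 * (17*d + 4*d^3) = -4*A^9 - 29*A^5 - 29*A - 4*A^-3
  A^1 * (14 + 20*d^2 + d^4) = A^9 + 24*A^5 + 60*A + 24*A^-3 + A^-7
  A^-1 * (27*d + 8*d^3) = -8*A^5 - 51*A - 51*A^-3 - 8*A^-7
  A^-3 * (5 + 15*d^2 + d^4) = A^5 + 19*A + 41*A^-3 + 19*A^-7 + A^-11
  A^-5 * (4*d + 3*d^3) = -3*A - 13*A^-3 - 13*A^-7 - 3*A^-11
  A^-7 * (d^2) = A^-3 + 2*A^-7 + A^-11
Summing the groups: <K> = -A^13 + A^9 - A^5 + 2*A - 2*A^-3 + A^-7 - A^-11
Normalise by the writhe: (-A^3)^(-w) = (-A^3)^(1) = -A^3, so f(A) = -A^3 * <K> = A^16 - A^12 + A^8 - 2*A^4 + 2 - A^-4 + A^-8.
Substitute A = t^(-1/4), i.e. A^e → t^(-e/4): V(t) = t^2 - t + 2 - 2*t^-1 + t^-2 - t^-3 + t^-4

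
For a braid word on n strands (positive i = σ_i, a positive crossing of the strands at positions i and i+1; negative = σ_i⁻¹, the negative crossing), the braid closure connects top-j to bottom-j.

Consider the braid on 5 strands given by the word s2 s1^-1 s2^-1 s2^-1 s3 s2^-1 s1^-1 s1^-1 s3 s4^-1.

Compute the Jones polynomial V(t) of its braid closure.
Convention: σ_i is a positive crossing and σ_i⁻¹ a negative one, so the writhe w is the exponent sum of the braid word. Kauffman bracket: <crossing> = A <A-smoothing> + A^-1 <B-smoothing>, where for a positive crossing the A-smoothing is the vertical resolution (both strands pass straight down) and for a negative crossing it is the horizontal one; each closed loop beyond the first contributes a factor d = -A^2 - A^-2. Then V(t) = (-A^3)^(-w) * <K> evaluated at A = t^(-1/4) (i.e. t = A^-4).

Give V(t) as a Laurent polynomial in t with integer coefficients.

The presented braid s2 s1^-1 s2^-1 s2^-1 s3 s2^-1 s1^-1 s1^-1 s3 s4^-1 on 5 strands reduces by inverse Markov moves (closure unchanged at each step):
  Destabilize: the word has the form β·s4^-1 where s4^-1 occurs only as the final letter (β ∈ B_4); drop it and the last strand → 4 strands.
Reduced to β = s2 s1^-1 s2^-1 s2^-1 s3 s2^-1 s1^-1 s1^-1 s3 on 4 strands, 9 crossings.
Compute on β:
Braid: s2 s1^-1 s2^-1 s2^-1 s3 s2^-1 s1^-1 s1^-1 s3 on 4 strands, 9 crossings.
Writhe w = (#positive) - (#negative) = 3 - 6 = -3.
Enumerate smoothing states for the bracket polynomial. There are 2^9 = 512 states.
Smooth each crossing (0=||, 1=⌣⌢); contribution A^(Σ sign_k(1-2s_k)) * d^(L-1).
Tabulate the states by total A-exponent and number of loops L (A-exp: L × count):
  A^9: L=6 ×1
  A^7: L=5 ×9
  A^5: L=4 ×35, L=6 ×1
  A^3: L=3 ×73, L=5 ×11
  A^1: L=2 ×82, L=4 ×43, L=6 ×1
  A^-1: L=1 ×40, L=3 ×79, L=5 ×7
  A^-3: L=2 ×63, L=4 ×21
  A^-5: L=1 ×9, L=3 ×26, L=5 ×1
  A^-7: L=2 ×6, L=4 ×3
  A^-9: L=3 ×1
Each group contributes A^e * Σ count * d^(L-1):
Powers of d = -A^2 - A^-2: d^2 = A^4 + 2 + A^-4; d^3 = -A^6 - 3*A^2 - 3*A^-2 - A^-6; d^4 = A^8 + 4*A^4 + 6 + 4*A^-4 + A^-8; d^5 = -A^10 - 5*A^6 - 10*A^2 - 10*A^-2 - 5*A^-6 - A^-10.
  A^9 * (d^5) = -A^19 - 5*A^15 - 10*A^11 - 10*A^7 - 5*A^3 - A^-1
  A^7 * (9*d^4) = 9*A^15 + 36*A^11 + 54*A^7 + 36*A^3 + 9*A^-1
  A^5 * (35*d^3 + d^5) = -A^15 - 40*A^11 - 115*A^7 - 115*A^3 - 40*A^-1 - A^-5
  A^3 * (73*d^2 + 11*d^4) = 11*A^11 + 117*A^7 + 212*A^3 + 117*A^-1 + 11*A^-5
  A^1 * (82*d + 43*d^3 + d^5) = -A^11 - 48*A^7 - 221*A^3 - 221*A^-1 - 48*A^-5 - A^-9
  A^-1 * (40 + 79*d^2 + 7*d^4) = 7*A^7 + 107*A^3 + 240*A^-1 + 107*A^-5 + 7*A^-9
  A^-3 * (63*d + 21*d^3) = -21*A^3 - 126*A^-1 - 126*A^-5 - 21*A^-9
  A^-5 * (9 + 26*d^2 + d^4) = A^3 + 30*A^-1 + 67*A^-5 + 30*A^-9 + A^-13
  A^-7 * (6*d + 3*d^3) = -3*A^-1 - 15*A^-5 - 15*A^-9 - 3*A^-13
  A^-9 * (d^2) = A^-5 + 2*A^-9 + A^-13
Summing the groups: <K> = -A^19 + 3*A^15 - 4*A^11 + 5*A^7 - 6*A^3 + 5*A^-1 - 4*A^-5 + 2*A^-9 - A^-13
Normalise by the writhe: (-A^3)^(-w) = (-A^3)^(3) = -A^9, so f(A) = -A^9 * <K> = A^28 - 3*A^24 + 4*A^20 - 5*A^16 + 6*A^12 - 5*A^8 + 4*A^4 - 2 + A^-4.
Substitute A = t^(-1/4), i.e. A^e → t^(-e/4): V(t) = t - 2 + 4*t^-1 - 5*t^-2 + 6*t^-3 - 5*t^-4 + 4*t^-5 - 3*t^-6 + t^-7

Answer: t - 2 + 4*t^-1 - 5*t^-2 + 6*t^-3 - 5*t^-4 + 4*t^-5 - 3*t^-6 + t^-7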